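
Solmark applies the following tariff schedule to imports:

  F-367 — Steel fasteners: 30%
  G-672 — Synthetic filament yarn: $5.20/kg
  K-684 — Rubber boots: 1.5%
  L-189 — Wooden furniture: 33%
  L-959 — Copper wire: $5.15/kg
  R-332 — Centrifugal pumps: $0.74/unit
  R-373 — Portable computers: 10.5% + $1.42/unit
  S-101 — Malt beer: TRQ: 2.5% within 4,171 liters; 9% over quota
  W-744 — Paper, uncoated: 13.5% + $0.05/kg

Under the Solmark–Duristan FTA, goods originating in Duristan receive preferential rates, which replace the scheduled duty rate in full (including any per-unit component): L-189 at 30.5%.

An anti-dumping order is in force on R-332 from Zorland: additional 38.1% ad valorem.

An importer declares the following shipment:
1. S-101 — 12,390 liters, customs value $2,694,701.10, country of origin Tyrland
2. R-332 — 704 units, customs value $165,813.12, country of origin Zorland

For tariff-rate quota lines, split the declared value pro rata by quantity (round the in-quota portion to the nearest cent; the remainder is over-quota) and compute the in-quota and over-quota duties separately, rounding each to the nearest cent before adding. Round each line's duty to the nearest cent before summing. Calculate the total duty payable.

Line 1 (S-101, Tyrland, 12,390 liters, $2,694,701.10):
Code S-101 is under a tariff-rate quota (threshold 4,171 liters). In-quota: 4,171 liters at 2.5%; over-quota: 8,219 liters at 9%.
Pro-rata value split: in-quota = $2,694,701.10 × 4,171/12,390 = $907,150.79; over-quota = $2,694,701.10 − $907,150.79 = $1,787,550.31.
In-quota duty = $907,150.79 × 2.5% = $22,678.77. Over-quota duty = $1,787,550.31 × 9% = $160,879.53.
Line duty = $22,678.77 + $160,879.53 = $183,558.30.
Line 2 (R-332, Zorland, 704 units, $165,813.12):
Base rate for R-332 is $0.74/unit.
Additional duty on R-332 from Zorland: +38.1% ad valorem. Applied ad valorem rate = 38.1%.
Duty = $165,813.12 × 38.1% + 704 × $0.74 = $63,695.76.
Total = $183,558.30 + $63,695.76 = $247,254.06.

$247,254.06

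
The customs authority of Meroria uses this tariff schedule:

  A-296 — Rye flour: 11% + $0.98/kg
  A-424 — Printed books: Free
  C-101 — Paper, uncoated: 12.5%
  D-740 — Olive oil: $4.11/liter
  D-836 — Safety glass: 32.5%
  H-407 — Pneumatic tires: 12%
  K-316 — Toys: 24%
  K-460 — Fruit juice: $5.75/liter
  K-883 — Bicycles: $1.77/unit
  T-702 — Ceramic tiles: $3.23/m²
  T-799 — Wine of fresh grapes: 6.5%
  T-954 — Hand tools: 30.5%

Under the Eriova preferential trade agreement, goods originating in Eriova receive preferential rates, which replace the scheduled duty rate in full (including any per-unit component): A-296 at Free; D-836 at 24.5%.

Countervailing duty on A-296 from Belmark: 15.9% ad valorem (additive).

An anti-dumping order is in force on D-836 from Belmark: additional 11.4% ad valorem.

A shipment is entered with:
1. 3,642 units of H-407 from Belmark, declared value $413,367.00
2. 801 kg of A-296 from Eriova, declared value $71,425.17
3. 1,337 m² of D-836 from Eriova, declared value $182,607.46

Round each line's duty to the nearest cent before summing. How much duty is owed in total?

$94,342.87

Line 1 (H-407, Belmark, 3,642 units, $413,367.00):
Base rate for H-407 is 12%.
Duty = $413,367.00 × 12% = $49,604.04.
Line 2 (A-296, Eriova, 801 kg, $71,425.17):
Base rate for A-296 is 11% + $0.98/kg.
Origin Eriova qualifies under the Meroria–Eriova agreement and A-296 is covered: preferential rate Free applies instead.
The additional-duty order on A-296 targets Belmark, not Eriova; it does not apply.
Duty = $71,425.17 × 0% = $0.00.
Line 3 (D-836, Eriova, 1,337 m², $182,607.46):
Base rate for D-836 is 32.5%.
Origin Eriova qualifies under the Meroria–Eriova agreement and D-836 is covered: preferential rate 24.5% applies instead.
The additional-duty order on D-836 targets Belmark, not Eriova; it does not apply.
Duty = $182,607.46 × 24.5% = $44,738.83.
Total = $49,604.04 + $0.00 + $44,738.83 = $94,342.87.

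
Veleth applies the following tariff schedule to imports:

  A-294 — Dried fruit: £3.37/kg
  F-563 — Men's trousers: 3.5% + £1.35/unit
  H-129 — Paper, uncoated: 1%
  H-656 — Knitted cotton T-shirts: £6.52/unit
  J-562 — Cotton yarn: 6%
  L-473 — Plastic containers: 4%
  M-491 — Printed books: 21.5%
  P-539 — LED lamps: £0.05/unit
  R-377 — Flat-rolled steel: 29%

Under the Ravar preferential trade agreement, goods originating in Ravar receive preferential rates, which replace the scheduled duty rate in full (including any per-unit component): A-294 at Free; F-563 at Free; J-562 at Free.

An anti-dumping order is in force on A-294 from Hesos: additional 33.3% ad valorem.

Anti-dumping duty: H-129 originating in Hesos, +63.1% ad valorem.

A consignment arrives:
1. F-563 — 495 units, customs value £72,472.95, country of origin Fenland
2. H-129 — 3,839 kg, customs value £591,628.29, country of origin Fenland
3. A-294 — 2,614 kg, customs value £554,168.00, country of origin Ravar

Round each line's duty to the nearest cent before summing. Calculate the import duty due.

Line 1 (F-563, Fenland, 495 units, £72,472.95):
Base rate for F-563 is 3.5% + £1.35/unit.
F-563 has an FTA preferential rate, but origin Fenland is not Ravar; base rate stands.
Duty = £72,472.95 × 3.5% + 495 × £1.35 = £3,204.80.
Line 2 (H-129, Fenland, 3,839 kg, £591,628.29):
Base rate for H-129 is 1%.
The additional-duty order on H-129 targets Hesos, not Fenland; it does not apply.
Duty = £591,628.29 × 1% = £5,916.28.
Line 3 (A-294, Ravar, 2,614 kg, £554,168.00):
Base rate for A-294 is £3.37/kg.
Origin Ravar qualifies under the Veleth–Ravar agreement and A-294 is covered: preferential rate Free applies instead.
The additional-duty order on A-294 targets Hesos, not Ravar; it does not apply.
Duty = £554,168.00 × 0% = £0.00.
Total = £3,204.80 + £5,916.28 + £0.00 = £9,121.08.

£9,121.08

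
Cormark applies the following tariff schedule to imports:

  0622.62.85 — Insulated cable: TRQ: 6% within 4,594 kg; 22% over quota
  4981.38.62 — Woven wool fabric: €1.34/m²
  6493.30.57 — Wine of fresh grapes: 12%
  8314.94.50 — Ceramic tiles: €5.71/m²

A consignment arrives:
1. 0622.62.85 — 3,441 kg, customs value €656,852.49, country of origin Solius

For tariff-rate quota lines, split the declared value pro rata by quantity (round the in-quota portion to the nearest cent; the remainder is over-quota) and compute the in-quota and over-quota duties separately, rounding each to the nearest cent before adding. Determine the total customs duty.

€39,411.15

Line 1 (0622.62.85, Solius, 3,441 kg, €656,852.49):
Code 0622.62.85 is under a tariff-rate quota (threshold 4,594 kg). Quantity 3,441 kg is within the quota, so the in-quota rate 6% applies to the full value.
Duty = €656,852.49 × 6% = €39,411.15.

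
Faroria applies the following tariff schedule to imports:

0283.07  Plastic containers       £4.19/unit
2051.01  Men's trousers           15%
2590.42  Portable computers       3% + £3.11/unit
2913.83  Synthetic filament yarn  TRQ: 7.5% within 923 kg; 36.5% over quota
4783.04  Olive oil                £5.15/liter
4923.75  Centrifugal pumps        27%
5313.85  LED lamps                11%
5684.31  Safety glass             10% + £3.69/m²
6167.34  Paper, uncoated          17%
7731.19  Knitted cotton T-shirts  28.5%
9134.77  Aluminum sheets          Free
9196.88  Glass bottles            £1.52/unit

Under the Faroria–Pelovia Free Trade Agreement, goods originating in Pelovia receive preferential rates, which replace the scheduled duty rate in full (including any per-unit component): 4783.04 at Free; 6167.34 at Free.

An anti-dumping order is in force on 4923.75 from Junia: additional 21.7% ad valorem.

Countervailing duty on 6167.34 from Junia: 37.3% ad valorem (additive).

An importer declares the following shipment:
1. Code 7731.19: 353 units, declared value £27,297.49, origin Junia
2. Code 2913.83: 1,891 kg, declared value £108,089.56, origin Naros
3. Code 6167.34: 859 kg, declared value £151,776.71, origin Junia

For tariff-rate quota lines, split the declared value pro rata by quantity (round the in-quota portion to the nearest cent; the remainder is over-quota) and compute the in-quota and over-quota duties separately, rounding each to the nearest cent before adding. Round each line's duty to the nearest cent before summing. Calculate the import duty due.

Line 1 (7731.19, Junia, 353 units, £27,297.49):
Base rate for 7731.19 is 28.5%.
Duty = £27,297.49 × 28.5% = £7,779.78.
Line 2 (2913.83, Naros, 1,891 kg, £108,089.56):
Code 2913.83 is under a tariff-rate quota (threshold 923 kg). In-quota: 923 kg at 7.5%; over-quota: 968 kg at 36.5%.
Pro-rata value split: in-quota = £108,089.56 × 923/1,891 = £52,758.68; over-quota = £108,089.56 − £52,758.68 = £55,330.88.
In-quota duty = £52,758.68 × 7.5% = £3,956.90. Over-quota duty = £55,330.88 × 36.5% = £20,195.77.
Line duty = £3,956.90 + £20,195.77 = £24,152.67.
Line 3 (6167.34, Junia, 859 kg, £151,776.71):
Base rate for 6167.34 is 17%.
6167.34 has an FTA preferential rate, but origin Junia is not Pelovia; base rate stands.
Additional duty on 6167.34 from Junia: +37.3%. Applied ad valorem rate: 17% + 37.3% = 54.3%.
Duty = £151,776.71 × 54.3% = £82,414.75.
Total = £7,779.78 + £24,152.67 + £82,414.75 = £114,347.20.

£114,347.20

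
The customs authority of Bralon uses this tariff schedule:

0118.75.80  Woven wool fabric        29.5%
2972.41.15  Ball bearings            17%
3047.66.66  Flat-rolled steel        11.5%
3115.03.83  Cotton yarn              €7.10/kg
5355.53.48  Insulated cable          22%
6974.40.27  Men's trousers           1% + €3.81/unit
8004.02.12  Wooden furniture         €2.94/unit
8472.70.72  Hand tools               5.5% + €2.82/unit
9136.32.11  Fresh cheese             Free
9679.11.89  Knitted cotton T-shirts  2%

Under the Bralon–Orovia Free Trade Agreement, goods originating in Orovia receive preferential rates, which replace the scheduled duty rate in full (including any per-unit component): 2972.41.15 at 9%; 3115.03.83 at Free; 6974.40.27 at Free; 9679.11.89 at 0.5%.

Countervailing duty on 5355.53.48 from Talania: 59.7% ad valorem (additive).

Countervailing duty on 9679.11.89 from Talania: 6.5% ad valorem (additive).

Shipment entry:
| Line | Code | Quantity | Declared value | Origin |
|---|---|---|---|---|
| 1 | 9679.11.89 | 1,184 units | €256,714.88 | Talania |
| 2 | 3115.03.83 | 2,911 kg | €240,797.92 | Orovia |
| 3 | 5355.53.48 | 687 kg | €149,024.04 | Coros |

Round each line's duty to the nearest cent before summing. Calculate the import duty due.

Line 1 (9679.11.89, Talania, 1,184 units, €256,714.88):
Base rate for 9679.11.89 is 2%.
9679.11.89 has an FTA preferential rate, but origin Talania is not Orovia; base rate stands.
Additional duty on 9679.11.89 from Talania: +6.5%. Applied ad valorem rate: 2% + 6.5% = 8.5%.
Duty = €256,714.88 × 8.5% = €21,820.76.
Line 2 (3115.03.83, Orovia, 2,911 kg, €240,797.92):
Base rate for 3115.03.83 is €7.10/kg.
Origin Orovia qualifies under the Bralon–Orovia agreement and 3115.03.83 is covered: preferential rate Free applies instead.
Duty = €240,797.92 × 0% = €0.00.
Line 3 (5355.53.48, Coros, 687 kg, €149,024.04):
Base rate for 5355.53.48 is 22%.
The additional-duty order on 5355.53.48 targets Talania, not Coros; it does not apply.
Duty = €149,024.04 × 22% = €32,785.29.
Total = €21,820.76 + €0.00 + €32,785.29 = €54,606.05.

€54,606.05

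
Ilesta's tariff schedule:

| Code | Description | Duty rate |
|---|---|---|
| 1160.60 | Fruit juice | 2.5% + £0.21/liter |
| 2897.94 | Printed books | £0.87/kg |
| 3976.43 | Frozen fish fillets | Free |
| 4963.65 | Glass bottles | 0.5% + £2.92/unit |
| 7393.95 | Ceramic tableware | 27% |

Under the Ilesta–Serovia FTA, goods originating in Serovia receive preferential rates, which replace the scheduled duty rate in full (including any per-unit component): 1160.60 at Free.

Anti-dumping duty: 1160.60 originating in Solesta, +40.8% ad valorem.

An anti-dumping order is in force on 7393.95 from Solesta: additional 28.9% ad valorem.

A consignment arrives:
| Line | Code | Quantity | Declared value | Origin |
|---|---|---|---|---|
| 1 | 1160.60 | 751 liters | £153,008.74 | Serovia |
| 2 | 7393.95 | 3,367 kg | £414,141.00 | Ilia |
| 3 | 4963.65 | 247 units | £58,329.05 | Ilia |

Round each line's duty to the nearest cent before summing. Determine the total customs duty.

£112,830.96

Line 1 (1160.60, Serovia, 751 liters, £153,008.74):
Base rate for 1160.60 is 2.5% + £0.21/liter.
Origin Serovia qualifies under the Ilesta–Serovia agreement and 1160.60 is covered: preferential rate Free applies instead.
The additional-duty order on 1160.60 targets Solesta, not Serovia; it does not apply.
Duty = £153,008.74 × 0% = £0.00.
Line 2 (7393.95, Ilia, 3,367 kg, £414,141.00):
Base rate for 7393.95 is 27%.
The additional-duty order on 7393.95 targets Solesta, not Ilia; it does not apply.
Duty = £414,141.00 × 27% = £111,818.07.
Line 3 (4963.65, Ilia, 247 units, £58,329.05):
Base rate for 4963.65 is 0.5% + £2.92/unit.
Duty = £58,329.05 × 0.5% + 247 × £2.92 = £1,012.89.
Total = £0.00 + £111,818.07 + £1,012.89 = £112,830.96.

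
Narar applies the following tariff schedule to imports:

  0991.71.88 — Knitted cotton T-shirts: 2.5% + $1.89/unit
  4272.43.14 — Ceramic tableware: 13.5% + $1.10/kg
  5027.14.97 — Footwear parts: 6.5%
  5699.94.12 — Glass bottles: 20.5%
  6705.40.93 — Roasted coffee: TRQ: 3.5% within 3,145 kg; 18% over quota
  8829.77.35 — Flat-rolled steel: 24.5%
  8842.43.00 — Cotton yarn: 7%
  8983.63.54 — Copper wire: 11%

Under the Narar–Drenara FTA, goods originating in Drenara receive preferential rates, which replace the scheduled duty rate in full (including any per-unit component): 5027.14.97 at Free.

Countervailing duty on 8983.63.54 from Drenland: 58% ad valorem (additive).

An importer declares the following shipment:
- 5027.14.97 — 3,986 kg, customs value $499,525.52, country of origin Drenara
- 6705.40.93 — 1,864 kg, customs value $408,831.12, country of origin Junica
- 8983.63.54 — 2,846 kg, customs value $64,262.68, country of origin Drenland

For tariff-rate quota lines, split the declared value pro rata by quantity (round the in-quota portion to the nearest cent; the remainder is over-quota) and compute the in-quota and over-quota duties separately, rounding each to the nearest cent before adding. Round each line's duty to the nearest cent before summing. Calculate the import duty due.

Line 1 (5027.14.97, Drenara, 3,986 kg, $499,525.52):
Base rate for 5027.14.97 is 6.5%.
Origin Drenara qualifies under the Narar–Drenara agreement and 5027.14.97 is covered: preferential rate Free applies instead.
Duty = $499,525.52 × 0% = $0.00.
Line 2 (6705.40.93, Junica, 1,864 kg, $408,831.12):
Code 6705.40.93 is under a tariff-rate quota (threshold 3,145 kg). Quantity 1,864 kg is within the quota, so the in-quota rate 3.5% applies to the full value.
Duty = $408,831.12 × 3.5% = $14,309.09.
Line 3 (8983.63.54, Drenland, 2,846 kg, $64,262.68):
Base rate for 8983.63.54 is 11%.
Additional duty on 8983.63.54 from Drenland: +58%. Applied ad valorem rate: 11% + 58% = 69%.
Duty = $64,262.68 × 69% = $44,341.25.
Total = $0.00 + $14,309.09 + $44,341.25 = $58,650.34.

$58,650.34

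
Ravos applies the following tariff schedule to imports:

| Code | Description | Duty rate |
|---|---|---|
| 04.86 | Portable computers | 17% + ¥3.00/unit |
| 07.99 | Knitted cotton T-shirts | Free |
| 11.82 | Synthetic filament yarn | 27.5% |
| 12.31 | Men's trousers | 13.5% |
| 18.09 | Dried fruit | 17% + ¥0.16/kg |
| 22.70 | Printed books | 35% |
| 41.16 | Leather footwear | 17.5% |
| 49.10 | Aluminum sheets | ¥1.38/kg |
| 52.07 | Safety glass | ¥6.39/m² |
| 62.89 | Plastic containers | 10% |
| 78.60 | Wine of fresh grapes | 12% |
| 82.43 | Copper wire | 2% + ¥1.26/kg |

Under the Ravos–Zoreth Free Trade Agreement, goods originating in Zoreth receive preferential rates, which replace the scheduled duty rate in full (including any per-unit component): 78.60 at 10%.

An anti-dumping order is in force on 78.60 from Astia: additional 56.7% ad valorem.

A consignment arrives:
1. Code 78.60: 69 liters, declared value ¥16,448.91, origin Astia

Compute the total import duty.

Line 1 (78.60, Astia, 69 liters, ¥16,448.91):
Base rate for 78.60 is 12%.
78.60 has an FTA preferential rate, but origin Astia is not Zoreth; base rate stands.
Additional duty on 78.60 from Astia: +56.7%. Applied ad valorem rate: 12% + 56.7% = 68.7%.
Duty = ¥16,448.91 × 68.7% = ¥11,300.40.

¥11,300.40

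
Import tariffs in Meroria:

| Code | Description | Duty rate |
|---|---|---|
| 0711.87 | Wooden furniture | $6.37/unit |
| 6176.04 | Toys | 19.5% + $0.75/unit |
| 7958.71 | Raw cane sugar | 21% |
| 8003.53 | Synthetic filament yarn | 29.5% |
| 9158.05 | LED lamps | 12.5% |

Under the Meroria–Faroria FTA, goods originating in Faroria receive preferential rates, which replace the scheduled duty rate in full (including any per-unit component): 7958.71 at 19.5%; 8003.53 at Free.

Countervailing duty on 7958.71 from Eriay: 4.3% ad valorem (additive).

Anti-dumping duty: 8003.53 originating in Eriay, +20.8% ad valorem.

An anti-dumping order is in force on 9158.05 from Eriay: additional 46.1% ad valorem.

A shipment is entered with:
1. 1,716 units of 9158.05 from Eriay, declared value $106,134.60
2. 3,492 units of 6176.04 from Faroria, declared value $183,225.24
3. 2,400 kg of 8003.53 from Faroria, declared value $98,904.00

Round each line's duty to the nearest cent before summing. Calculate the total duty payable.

Line 1 (9158.05, Eriay, 1,716 units, $106,134.60):
Base rate for 9158.05 is 12.5%.
Additional duty on 9158.05 from Eriay: +46.1%. Applied ad valorem rate: 12.5% + 46.1% = 58.6%.
Duty = $106,134.60 × 58.6% = $62,194.88.
Line 2 (6176.04, Faroria, 3,492 units, $183,225.24):
Base rate for 6176.04 is 19.5% + $0.75/unit.
Origin Faroria is the FTA partner but 6176.04 is not on the preference list; base rate stands.
Duty = $183,225.24 × 19.5% + 3,492 × $0.75 = $38,347.92.
Line 3 (8003.53, Faroria, 2,400 kg, $98,904.00):
Base rate for 8003.53 is 29.5%.
Origin Faroria qualifies under the Meroria–Faroria agreement and 8003.53 is covered: preferential rate Free applies instead.
The additional-duty order on 8003.53 targets Eriay, not Faroria; it does not apply.
Duty = $98,904.00 × 0% = $0.00.
Total = $62,194.88 + $38,347.92 + $0.00 = $100,542.80.

$100,542.80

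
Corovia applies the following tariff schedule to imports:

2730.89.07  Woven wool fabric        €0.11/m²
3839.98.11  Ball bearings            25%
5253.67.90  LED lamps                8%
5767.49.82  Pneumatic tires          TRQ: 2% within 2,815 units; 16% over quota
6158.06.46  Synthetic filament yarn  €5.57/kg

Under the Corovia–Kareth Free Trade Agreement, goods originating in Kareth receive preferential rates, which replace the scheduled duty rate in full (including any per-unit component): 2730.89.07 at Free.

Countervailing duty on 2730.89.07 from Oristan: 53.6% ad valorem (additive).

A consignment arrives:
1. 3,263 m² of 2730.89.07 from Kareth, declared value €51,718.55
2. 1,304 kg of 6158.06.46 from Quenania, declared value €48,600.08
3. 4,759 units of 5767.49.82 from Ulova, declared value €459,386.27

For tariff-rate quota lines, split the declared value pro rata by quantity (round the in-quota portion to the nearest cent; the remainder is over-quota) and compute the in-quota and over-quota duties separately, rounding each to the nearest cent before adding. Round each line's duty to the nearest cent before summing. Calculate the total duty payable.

€42,722.61

Line 1 (2730.89.07, Kareth, 3,263 m², €51,718.55):
Base rate for 2730.89.07 is €0.11/m².
Origin Kareth qualifies under the Corovia–Kareth agreement and 2730.89.07 is covered: preferential rate Free applies instead.
The additional-duty order on 2730.89.07 targets Oristan, not Kareth; it does not apply.
Duty = €51,718.55 × 0% = €0.00.
Line 2 (6158.06.46, Quenania, 1,304 kg, €48,600.08):
Base rate for 6158.06.46 is €5.57/kg.
Duty = 1,304 × €5.57 = €7,263.28.
Line 3 (5767.49.82, Ulova, 4,759 units, €459,386.27):
Code 5767.49.82 is under a tariff-rate quota (threshold 2,815 units). In-quota: 2,815 units at 2%; over-quota: 1,944 units at 16%.
Pro-rata value split: in-quota = €459,386.27 × 2,815/4,759 = €271,731.95; over-quota = €459,386.27 − €271,731.95 = €187,654.32.
In-quota duty = €271,731.95 × 2% = €5,434.64. Over-quota duty = €187,654.32 × 16% = €30,024.69.
Line duty = €5,434.64 + €30,024.69 = €35,459.33.
Total = €0.00 + €7,263.28 + €35,459.33 = €42,722.61.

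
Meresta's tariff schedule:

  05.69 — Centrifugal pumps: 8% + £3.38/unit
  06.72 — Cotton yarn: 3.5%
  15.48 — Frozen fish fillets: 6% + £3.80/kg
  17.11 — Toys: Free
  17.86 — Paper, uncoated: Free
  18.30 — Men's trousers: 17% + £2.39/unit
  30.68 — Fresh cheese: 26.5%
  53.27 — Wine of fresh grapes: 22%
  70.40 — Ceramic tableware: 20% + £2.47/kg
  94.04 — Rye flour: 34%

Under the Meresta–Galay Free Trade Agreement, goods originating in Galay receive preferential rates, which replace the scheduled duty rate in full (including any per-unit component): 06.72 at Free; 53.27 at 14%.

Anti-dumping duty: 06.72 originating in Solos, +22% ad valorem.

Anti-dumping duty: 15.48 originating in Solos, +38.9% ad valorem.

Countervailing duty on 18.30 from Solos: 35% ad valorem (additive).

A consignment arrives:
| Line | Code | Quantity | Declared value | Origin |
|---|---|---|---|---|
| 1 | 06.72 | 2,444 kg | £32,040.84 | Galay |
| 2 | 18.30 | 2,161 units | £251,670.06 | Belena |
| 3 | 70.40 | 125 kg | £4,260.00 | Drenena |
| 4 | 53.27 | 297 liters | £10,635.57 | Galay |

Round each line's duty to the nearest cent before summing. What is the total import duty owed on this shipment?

£50,598.43

Line 1 (06.72, Galay, 2,444 kg, £32,040.84):
Base rate for 06.72 is 3.5%.
Origin Galay qualifies under the Meresta–Galay agreement and 06.72 is covered: preferential rate Free applies instead.
The additional-duty order on 06.72 targets Solos, not Galay; it does not apply.
Duty = £32,040.84 × 0% = £0.00.
Line 2 (18.30, Belena, 2,161 units, £251,670.06):
Base rate for 18.30 is 17% + £2.39/unit.
The additional-duty order on 18.30 targets Solos, not Belena; it does not apply.
Duty = £251,670.06 × 17% + 2,161 × £2.39 = £47,948.70.
Line 3 (70.40, Drenena, 125 kg, £4,260.00):
Base rate for 70.40 is 20% + £2.47/kg.
Duty = £4,260.00 × 20% + 125 × £2.47 = £1,160.75.
Line 4 (53.27, Galay, 297 liters, £10,635.57):
Base rate for 53.27 is 22%.
Origin Galay qualifies under the Meresta–Galay agreement and 53.27 is covered: preferential rate 14% applies instead.
Duty = £10,635.57 × 14% = £1,488.98.
Total = £0.00 + £47,948.70 + £1,160.75 + £1,488.98 = £50,598.43.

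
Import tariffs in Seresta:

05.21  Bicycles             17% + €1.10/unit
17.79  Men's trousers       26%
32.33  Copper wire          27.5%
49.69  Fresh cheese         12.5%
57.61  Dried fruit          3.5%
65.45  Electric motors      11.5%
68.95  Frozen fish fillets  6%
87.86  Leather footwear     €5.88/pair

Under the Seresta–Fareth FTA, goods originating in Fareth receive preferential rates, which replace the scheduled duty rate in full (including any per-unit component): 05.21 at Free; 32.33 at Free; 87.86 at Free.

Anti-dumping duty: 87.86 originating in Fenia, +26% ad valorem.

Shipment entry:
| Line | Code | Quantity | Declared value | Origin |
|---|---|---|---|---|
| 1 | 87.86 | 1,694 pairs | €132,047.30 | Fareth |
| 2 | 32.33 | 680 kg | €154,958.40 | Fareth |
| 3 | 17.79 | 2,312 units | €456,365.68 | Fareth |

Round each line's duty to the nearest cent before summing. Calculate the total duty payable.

€118,655.08

Line 1 (87.86, Fareth, 1,694 pairs, €132,047.30):
Base rate for 87.86 is €5.88/pair.
Origin Fareth qualifies under the Seresta–Fareth agreement and 87.86 is covered: preferential rate Free applies instead.
The additional-duty order on 87.86 targets Fenia, not Fareth; it does not apply.
Duty = €132,047.30 × 0% = €0.00.
Line 2 (32.33, Fareth, 680 kg, €154,958.40):
Base rate for 32.33 is 27.5%.
Origin Fareth qualifies under the Seresta–Fareth agreement and 32.33 is covered: preferential rate Free applies instead.
Duty = €154,958.40 × 0% = €0.00.
Line 3 (17.79, Fareth, 2,312 units, €456,365.68):
Base rate for 17.79 is 26%.
Origin Fareth is the FTA partner but 17.79 is not on the preference list; base rate stands.
Duty = €456,365.68 × 26% = €118,655.08.
Total = €0.00 + €0.00 + €118,655.08 = €118,655.08.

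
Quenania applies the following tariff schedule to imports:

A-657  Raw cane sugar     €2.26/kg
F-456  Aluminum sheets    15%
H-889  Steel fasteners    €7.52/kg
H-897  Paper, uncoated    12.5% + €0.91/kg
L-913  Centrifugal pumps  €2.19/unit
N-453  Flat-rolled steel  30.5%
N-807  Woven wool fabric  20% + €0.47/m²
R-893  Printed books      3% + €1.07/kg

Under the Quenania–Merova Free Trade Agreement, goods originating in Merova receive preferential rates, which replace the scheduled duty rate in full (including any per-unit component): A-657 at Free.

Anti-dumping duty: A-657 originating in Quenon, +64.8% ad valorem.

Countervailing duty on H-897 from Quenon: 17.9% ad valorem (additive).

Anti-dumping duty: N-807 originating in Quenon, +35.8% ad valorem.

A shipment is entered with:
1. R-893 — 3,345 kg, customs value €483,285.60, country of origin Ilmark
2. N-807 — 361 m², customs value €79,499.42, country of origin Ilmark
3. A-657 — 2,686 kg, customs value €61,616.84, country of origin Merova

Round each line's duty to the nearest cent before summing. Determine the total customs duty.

Line 1 (R-893, Ilmark, 3,345 kg, €483,285.60):
Base rate for R-893 is 3% + €1.07/kg.
Duty = €483,285.60 × 3% + 3,345 × €1.07 = €18,077.72.
Line 2 (N-807, Ilmark, 361 m², €79,499.42):
Base rate for N-807 is 20% + €0.47/m².
The additional-duty order on N-807 targets Quenon, not Ilmark; it does not apply.
Duty = €79,499.42 × 20% + 361 × €0.47 = €16,069.55.
Line 3 (A-657, Merova, 2,686 kg, €61,616.84):
Base rate for A-657 is €2.26/kg.
Origin Merova qualifies under the Quenania–Merova agreement and A-657 is covered: preferential rate Free applies instead.
The additional-duty order on A-657 targets Quenon, not Merova; it does not apply.
Duty = €61,616.84 × 0% = €0.00.
Total = €18,077.72 + €16,069.55 + €0.00 = €34,147.27.

€34,147.27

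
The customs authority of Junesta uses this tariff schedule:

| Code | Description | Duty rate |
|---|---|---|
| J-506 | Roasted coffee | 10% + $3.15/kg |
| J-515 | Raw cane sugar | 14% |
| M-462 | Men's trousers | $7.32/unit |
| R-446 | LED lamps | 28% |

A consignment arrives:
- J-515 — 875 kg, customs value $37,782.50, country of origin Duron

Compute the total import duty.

$5,289.55

Line 1 (J-515, Duron, 875 kg, $37,782.50):
Base rate for J-515 is 14%.
Duty = $37,782.50 × 14% = $5,289.55.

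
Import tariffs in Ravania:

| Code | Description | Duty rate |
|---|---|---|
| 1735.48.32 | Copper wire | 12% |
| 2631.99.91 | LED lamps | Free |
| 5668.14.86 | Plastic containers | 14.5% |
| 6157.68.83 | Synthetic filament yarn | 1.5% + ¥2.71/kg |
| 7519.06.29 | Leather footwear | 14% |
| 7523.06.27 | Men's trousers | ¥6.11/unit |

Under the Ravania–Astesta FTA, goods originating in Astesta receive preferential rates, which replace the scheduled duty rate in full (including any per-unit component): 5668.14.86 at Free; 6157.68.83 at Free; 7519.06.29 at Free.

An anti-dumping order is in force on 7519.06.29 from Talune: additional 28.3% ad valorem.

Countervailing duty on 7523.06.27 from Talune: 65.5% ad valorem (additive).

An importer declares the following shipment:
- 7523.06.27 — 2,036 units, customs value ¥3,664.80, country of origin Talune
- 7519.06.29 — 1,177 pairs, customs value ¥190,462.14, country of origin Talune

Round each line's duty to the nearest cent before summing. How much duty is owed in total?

Line 1 (7523.06.27, Talune, 2,036 units, ¥3,664.80):
Base rate for 7523.06.27 is ¥6.11/unit.
Additional duty on 7523.06.27 from Talune: +65.5% ad valorem. Applied ad valorem rate = 65.5%.
Duty = ¥3,664.80 × 65.5% + 2,036 × ¥6.11 = ¥14,840.40.
Line 2 (7519.06.29, Talune, 1,177 pairs, ¥190,462.14):
Base rate for 7519.06.29 is 14%.
7519.06.29 has an FTA preferential rate, but origin Talune is not Astesta; base rate stands.
Additional duty on 7519.06.29 from Talune: +28.3%. Applied ad valorem rate: 14% + 28.3% = 42.3%.
Duty = ¥190,462.14 × 42.3% = ¥80,565.49.
Total = ¥14,840.40 + ¥80,565.49 = ¥95,405.89.

¥95,405.89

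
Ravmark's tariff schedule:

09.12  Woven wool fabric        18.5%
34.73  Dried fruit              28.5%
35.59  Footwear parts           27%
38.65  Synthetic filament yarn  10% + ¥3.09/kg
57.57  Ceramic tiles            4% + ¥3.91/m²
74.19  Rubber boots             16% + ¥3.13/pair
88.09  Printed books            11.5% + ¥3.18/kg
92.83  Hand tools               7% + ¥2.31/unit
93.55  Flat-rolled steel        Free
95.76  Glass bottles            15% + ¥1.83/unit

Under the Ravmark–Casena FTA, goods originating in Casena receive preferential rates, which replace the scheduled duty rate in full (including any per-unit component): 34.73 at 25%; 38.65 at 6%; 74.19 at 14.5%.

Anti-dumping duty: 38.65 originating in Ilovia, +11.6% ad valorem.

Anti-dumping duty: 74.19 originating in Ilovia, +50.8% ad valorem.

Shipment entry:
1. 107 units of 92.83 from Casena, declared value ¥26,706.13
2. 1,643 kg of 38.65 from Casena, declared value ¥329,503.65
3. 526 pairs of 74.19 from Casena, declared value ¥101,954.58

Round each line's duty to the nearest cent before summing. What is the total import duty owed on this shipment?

¥36,670.23

Line 1 (92.83, Casena, 107 units, ¥26,706.13):
Base rate for 92.83 is 7% + ¥2.31/unit.
Origin Casena is the FTA partner but 92.83 is not on the preference list; base rate stands.
Duty = ¥26,706.13 × 7% + 107 × ¥2.31 = ¥2,116.60.
Line 2 (38.65, Casena, 1,643 kg, ¥329,503.65):
Base rate for 38.65 is 10% + ¥3.09/kg.
Origin Casena qualifies under the Ravmark–Casena agreement and 38.65 is covered: preferential rate 6% applies instead.
The additional-duty order on 38.65 targets Ilovia, not Casena; it does not apply.
Duty = ¥329,503.65 × 6% = ¥19,770.22.
Line 3 (74.19, Casena, 526 pairs, ¥101,954.58):
Base rate for 74.19 is 16% + ¥3.13/pair.
Origin Casena qualifies under the Ravmark–Casena agreement and 74.19 is covered: preferential rate 14.5% applies instead.
The additional-duty order on 74.19 targets Ilovia, not Casena; it does not apply.
Duty = ¥101,954.58 × 14.5% = ¥14,783.41.
Total = ¥2,116.60 + ¥19,770.22 + ¥14,783.41 = ¥36,670.23.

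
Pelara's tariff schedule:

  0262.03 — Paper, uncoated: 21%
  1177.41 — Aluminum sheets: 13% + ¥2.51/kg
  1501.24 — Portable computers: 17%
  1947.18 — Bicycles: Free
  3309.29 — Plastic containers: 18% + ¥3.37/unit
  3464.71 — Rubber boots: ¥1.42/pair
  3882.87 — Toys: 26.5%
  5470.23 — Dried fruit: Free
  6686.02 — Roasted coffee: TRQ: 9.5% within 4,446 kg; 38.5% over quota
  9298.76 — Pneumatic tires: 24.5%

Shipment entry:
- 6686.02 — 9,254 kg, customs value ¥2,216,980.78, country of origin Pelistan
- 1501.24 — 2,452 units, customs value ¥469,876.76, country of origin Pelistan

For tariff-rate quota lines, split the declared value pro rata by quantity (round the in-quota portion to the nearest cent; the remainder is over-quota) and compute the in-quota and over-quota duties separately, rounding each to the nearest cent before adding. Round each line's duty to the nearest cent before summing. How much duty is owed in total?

Line 1 (6686.02, Pelistan, 9,254 kg, ¥2,216,980.78):
Code 6686.02 is under a tariff-rate quota (threshold 4,446 kg). In-quota: 4,446 kg at 9.5%; over-quota: 4,808 kg at 38.5%.
Pro-rata value split: in-quota = ¥2,216,980.78 × 4,446/9,254 = ¥1,065,128.22; over-quota = ¥2,216,980.78 − ¥1,065,128.22 = ¥1,151,852.56.
In-quota duty = ¥1,065,128.22 × 9.5% = ¥101,187.18. Over-quota duty = ¥1,151,852.56 × 38.5% = ¥443,463.24.
Line duty = ¥101,187.18 + ¥443,463.24 = ¥544,650.42.
Line 2 (1501.24, Pelistan, 2,452 units, ¥469,876.76):
Base rate for 1501.24 is 17%.
Duty = ¥469,876.76 × 17% = ¥79,879.05.
Total = ¥544,650.42 + ¥79,879.05 = ¥624,529.47.

¥624,529.47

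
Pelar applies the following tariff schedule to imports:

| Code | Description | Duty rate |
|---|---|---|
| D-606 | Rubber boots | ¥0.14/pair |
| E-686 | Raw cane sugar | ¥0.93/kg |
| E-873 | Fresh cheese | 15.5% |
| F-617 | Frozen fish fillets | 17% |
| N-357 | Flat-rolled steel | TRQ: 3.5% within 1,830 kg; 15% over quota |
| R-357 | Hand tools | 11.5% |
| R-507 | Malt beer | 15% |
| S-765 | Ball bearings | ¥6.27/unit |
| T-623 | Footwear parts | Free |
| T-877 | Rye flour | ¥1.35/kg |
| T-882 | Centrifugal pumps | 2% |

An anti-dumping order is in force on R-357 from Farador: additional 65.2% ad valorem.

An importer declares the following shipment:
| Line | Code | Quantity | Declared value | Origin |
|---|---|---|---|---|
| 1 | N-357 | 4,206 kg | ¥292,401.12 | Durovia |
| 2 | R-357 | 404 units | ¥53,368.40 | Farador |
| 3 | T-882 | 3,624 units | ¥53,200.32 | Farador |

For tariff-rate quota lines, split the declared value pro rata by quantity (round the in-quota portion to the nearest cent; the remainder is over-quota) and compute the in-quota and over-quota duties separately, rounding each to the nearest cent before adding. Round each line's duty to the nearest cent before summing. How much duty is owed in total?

Line 1 (N-357, Durovia, 4,206 kg, ¥292,401.12):
Code N-357 is under a tariff-rate quota (threshold 1,830 kg). In-quota: 1,830 kg at 3.5%; over-quota: 2,376 kg at 15%.
Pro-rata value split: in-quota = ¥292,401.12 × 1,830/4,206 = ¥127,221.60; over-quota = ¥292,401.12 − ¥127,221.60 = ¥165,179.52.
In-quota duty = ¥127,221.60 × 3.5% = ¥4,452.76. Over-quota duty = ¥165,179.52 × 15% = ¥24,776.93.
Line duty = ¥4,452.76 + ¥24,776.93 = ¥29,229.69.
Line 2 (R-357, Farador, 404 units, ¥53,368.40):
Base rate for R-357 is 11.5%.
Additional duty on R-357 from Farador: +65.2%. Applied ad valorem rate: 11.5% + 65.2% = 76.7%.
Duty = ¥53,368.40 × 76.7% = ¥40,933.56.
Line 3 (T-882, Farador, 3,624 units, ¥53,200.32):
Base rate for T-882 is 2%.
Duty = ¥53,200.32 × 2% = ¥1,064.01.
Total = ¥29,229.69 + ¥40,933.56 + ¥1,064.01 = ¥71,227.26.

¥71,227.26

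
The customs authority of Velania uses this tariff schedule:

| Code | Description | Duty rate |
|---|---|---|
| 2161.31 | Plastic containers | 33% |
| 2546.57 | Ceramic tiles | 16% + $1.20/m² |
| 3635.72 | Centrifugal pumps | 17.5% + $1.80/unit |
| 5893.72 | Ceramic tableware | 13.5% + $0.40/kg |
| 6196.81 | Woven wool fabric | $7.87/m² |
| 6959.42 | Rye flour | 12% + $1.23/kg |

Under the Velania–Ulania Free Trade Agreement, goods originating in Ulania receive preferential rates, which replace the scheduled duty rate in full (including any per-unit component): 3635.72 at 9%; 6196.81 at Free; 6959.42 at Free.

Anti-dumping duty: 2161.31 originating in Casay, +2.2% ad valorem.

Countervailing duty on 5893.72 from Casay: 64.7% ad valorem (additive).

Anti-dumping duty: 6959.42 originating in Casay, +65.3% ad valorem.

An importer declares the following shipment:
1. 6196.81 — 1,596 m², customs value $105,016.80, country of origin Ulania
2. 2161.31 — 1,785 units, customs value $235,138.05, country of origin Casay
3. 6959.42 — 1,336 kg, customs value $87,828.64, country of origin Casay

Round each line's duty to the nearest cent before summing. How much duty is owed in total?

Line 1 (6196.81, Ulania, 1,596 m², $105,016.80):
Base rate for 6196.81 is $7.87/m².
Origin Ulania qualifies under the Velania–Ulania agreement and 6196.81 is covered: preferential rate Free applies instead.
Duty = $105,016.80 × 0% = $0.00.
Line 2 (2161.31, Casay, 1,785 units, $235,138.05):
Base rate for 2161.31 is 33%.
Additional duty on 2161.31 from Casay: +2.2%. Applied ad valorem rate: 33% + 2.2% = 35.2%.
Duty = $235,138.05 × 35.2% = $82,768.59.
Line 3 (6959.42, Casay, 1,336 kg, $87,828.64):
Base rate for 6959.42 is 12% + $1.23/kg.
6959.42 has an FTA preferential rate, but origin Casay is not Ulania; base rate stands.
Additional duty on 6959.42 from Casay: +65.3%. Applied ad valorem rate: 12% + 65.3% = 77.3%.
Duty = $87,828.64 × 77.3% + 1,336 × $1.23 = $69,534.82.
Total = $0.00 + $82,768.59 + $69,534.82 = $152,303.41.

$152,303.41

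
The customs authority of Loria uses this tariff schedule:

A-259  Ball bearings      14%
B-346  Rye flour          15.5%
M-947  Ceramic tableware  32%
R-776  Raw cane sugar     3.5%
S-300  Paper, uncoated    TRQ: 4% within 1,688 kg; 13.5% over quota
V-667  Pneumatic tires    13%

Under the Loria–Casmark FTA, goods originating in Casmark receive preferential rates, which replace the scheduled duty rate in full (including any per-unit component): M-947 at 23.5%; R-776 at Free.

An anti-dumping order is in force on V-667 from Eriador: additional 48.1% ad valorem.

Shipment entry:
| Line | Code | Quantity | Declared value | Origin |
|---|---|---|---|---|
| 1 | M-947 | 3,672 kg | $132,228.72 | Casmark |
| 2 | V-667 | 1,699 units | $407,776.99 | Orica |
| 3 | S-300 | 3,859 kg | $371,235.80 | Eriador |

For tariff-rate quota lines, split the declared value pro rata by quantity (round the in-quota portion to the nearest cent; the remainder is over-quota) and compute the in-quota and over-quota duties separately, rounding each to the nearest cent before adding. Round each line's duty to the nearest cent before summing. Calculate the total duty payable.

Line 1 (M-947, Casmark, 3,672 kg, $132,228.72):
Base rate for M-947 is 32%.
Origin Casmark qualifies under the Loria–Casmark agreement and M-947 is covered: preferential rate 23.5% applies instead.
Duty = $132,228.72 × 23.5% = $31,073.75.
Line 2 (V-667, Orica, 1,699 units, $407,776.99):
Base rate for V-667 is 13%.
The additional-duty order on V-667 targets Eriador, not Orica; it does not apply.
Duty = $407,776.99 × 13% = $53,011.01.
Line 3 (S-300, Eriador, 3,859 kg, $371,235.80):
Code S-300 is under a tariff-rate quota (threshold 1,688 kg). In-quota: 1,688 kg at 4%; over-quota: 2,171 kg at 13.5%.
Pro-rata value split: in-quota = $371,235.80 × 1,688/3,859 = $162,385.60; over-quota = $371,235.80 − $162,385.60 = $208,850.20.
In-quota duty = $162,385.60 × 4% = $6,495.42. Over-quota duty = $208,850.20 × 13.5% = $28,194.78.
Line duty = $6,495.42 + $28,194.78 = $34,690.20.
Total = $31,073.75 + $53,011.01 + $34,690.20 = $118,774.96.

$118,774.96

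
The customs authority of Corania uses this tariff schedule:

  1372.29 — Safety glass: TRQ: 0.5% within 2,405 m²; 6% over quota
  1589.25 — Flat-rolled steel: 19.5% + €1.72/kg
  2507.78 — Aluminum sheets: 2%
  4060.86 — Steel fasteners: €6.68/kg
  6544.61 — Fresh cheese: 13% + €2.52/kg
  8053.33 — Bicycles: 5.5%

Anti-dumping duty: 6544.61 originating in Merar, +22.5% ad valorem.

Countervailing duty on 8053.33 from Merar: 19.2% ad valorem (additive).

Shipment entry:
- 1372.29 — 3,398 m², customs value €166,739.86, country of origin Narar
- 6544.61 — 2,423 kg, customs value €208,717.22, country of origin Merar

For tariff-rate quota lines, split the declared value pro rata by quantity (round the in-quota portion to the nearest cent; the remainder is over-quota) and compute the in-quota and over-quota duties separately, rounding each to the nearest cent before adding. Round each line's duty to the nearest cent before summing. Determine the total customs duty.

€83,714.23

Line 1 (1372.29, Narar, 3,398 m², €166,739.86):
Code 1372.29 is under a tariff-rate quota (threshold 2,405 m²). In-quota: 2,405 m² at 0.5%; over-quota: 993 m² at 6%.
Pro-rata value split: in-quota = €166,739.86 × 2,405/3,398 = €118,013.35; over-quota = €166,739.86 − €118,013.35 = €48,726.51.
In-quota duty = €118,013.35 × 0.5% = €590.07. Over-quota duty = €48,726.51 × 6% = €2,923.59.
Line duty = €590.07 + €2,923.59 = €3,513.66.
Line 2 (6544.61, Merar, 2,423 kg, €208,717.22):
Base rate for 6544.61 is 13% + €2.52/kg.
Additional duty on 6544.61 from Merar: +22.5%. Applied ad valorem rate: 13% + 22.5% = 35.5%.
Duty = €208,717.22 × 35.5% + 2,423 × €2.52 = €80,200.57.
Total = €3,513.66 + €80,200.57 = €83,714.23.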